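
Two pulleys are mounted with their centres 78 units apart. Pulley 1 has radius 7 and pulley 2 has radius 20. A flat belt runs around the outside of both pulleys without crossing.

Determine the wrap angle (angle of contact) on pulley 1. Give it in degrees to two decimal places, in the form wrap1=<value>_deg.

wrap1=160.81_deg

open belt: β = asin((r2−r1)/C) = asin(13/78) = 9.5941°
wrap1 = π − 2β = 160.8119°
wrap2 = π + 2β = 199.1881°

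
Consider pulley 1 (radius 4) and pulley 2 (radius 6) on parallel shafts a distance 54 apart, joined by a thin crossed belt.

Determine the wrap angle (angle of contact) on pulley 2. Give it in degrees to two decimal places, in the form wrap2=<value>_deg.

crossed belt: β = asin((r1+r2)/C) = asin(10/54) = 10.6719°
wrap1 = wrap2 = π + 2β = 201.3439°

wrap2=201.34_deg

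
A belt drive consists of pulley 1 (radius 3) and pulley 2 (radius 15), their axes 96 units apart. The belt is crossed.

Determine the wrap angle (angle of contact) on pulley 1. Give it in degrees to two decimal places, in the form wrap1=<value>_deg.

crossed belt: β = asin((r1+r2)/C) = asin(18/96) = 10.8069°
wrap1 = wrap2 = π + 2β = 201.6138°

wrap1=201.61_deg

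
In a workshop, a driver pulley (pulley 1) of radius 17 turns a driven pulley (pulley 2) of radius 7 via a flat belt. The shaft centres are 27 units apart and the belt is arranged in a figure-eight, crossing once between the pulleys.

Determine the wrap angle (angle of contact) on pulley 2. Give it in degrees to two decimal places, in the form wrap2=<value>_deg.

crossed belt: β = asin((r1+r2)/C) = asin(24/27) = 62.7340°
wrap1 = wrap2 = π + 2β = 305.4679°

wrap2=305.47_deg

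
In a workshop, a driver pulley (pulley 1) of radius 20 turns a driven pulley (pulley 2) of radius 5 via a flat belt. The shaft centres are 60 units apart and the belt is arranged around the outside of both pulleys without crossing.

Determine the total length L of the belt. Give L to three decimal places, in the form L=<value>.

open belt: β = asin((r2−r1)/C) = asin(-15/60) = -14.4775°
wrap1 = π − 2β = 208.9550°
wrap2 = π + 2β = 151.0450°
tangent length = C·cosβ = 58.0948
L = r1·wrap1 + r2·wrap2 + 2·C·cosβ = 20·3.6470 + 5·2.6362 + 2·58.0948 = 202.3097

L=202.310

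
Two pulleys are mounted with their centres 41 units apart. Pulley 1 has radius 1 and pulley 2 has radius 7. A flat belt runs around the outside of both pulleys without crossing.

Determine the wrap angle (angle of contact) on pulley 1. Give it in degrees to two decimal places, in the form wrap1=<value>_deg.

open belt: β = asin((r2−r1)/C) = asin(6/41) = 8.4150°
wrap1 = π − 2β = 163.1701°
wrap2 = π + 2β = 196.8299°

wrap1=163.17_deg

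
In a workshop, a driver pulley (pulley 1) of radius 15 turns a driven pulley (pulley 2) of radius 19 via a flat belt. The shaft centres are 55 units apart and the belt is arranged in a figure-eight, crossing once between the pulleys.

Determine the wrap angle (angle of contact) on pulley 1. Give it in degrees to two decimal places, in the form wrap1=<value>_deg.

crossed belt: β = asin((r1+r2)/C) = asin(34/55) = 38.1835°
wrap1 = wrap2 = π + 2β = 256.3670°

wrap1=256.37_deg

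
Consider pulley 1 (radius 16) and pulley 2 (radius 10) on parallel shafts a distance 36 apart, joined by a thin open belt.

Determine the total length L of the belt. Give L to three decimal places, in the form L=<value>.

open belt: β = asin((r2−r1)/C) = asin(-6/36) = -9.5941°
wrap1 = π − 2β = 199.1881°
wrap2 = π + 2β = 160.8119°
tangent length = C·cosβ = 35.4965
L = r1·wrap1 + r2·wrap2 + 2·C·cosβ = 16·3.4765 + 10·2.8067 + 2·35.4965 = 154.6837

L=154.684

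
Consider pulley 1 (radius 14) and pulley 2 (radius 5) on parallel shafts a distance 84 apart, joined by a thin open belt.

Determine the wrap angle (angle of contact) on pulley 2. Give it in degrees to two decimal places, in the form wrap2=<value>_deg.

wrap2=167.70_deg

open belt: β = asin((r2−r1)/C) = asin(-9/84) = -6.1506°
wrap1 = π − 2β = 192.3013°
wrap2 = π + 2β = 167.6987°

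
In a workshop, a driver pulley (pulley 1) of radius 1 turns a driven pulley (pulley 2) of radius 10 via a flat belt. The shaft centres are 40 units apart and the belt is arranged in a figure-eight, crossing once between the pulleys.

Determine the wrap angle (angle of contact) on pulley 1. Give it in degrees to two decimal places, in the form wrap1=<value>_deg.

wrap1=211.92_deg

crossed belt: β = asin((r1+r2)/C) = asin(11/40) = 15.9620°
wrap1 = wrap2 = π + 2β = 211.9240°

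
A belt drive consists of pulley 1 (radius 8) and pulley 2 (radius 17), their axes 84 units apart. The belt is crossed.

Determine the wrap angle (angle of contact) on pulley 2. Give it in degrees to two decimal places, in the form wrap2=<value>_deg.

wrap2=214.63_deg

crossed belt: β = asin((r1+r2)/C) = asin(25/84) = 17.3147°
wrap1 = wrap2 = π + 2β = 214.6293°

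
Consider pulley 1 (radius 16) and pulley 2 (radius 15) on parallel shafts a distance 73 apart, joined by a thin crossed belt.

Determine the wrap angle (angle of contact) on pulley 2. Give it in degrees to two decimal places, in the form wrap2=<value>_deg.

wrap2=230.26_deg

crossed belt: β = asin((r1+r2)/C) = asin(31/73) = 25.1290°
wrap1 = wrap2 = π + 2β = 230.2580°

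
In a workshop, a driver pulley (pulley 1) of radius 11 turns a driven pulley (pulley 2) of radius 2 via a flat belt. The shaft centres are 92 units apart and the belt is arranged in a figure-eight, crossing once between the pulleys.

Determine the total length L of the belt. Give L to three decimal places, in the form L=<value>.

L=226.681

crossed belt: β = asin((r1+r2)/C) = asin(13/92) = 8.1233°
wrap1 = wrap2 = π + 2β = 196.2467°
tangent length = C·cosβ = 91.0769
L = (r1+r2)·wrap + 2·C·cosβ = 13·3.4252 + 2·91.0769 = 226.6807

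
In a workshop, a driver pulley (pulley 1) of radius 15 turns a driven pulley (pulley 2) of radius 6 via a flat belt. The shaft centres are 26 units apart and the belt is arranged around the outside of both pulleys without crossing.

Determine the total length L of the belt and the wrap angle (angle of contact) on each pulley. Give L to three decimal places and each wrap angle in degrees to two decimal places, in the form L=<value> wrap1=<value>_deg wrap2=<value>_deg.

L=121.121 wrap1=220.50_deg wrap2=139.50_deg

open belt: β = asin((r2−r1)/C) = asin(-9/26) = -20.2522°
wrap1 = π − 2β = 220.5045°
wrap2 = π + 2β = 139.4955°
tangent length = C·cosβ = 24.3926
L = r1·wrap1 + r2·wrap2 + 2·C·cosβ = 15·3.8485 + 6·2.4347 + 2·24.3926 = 121.1211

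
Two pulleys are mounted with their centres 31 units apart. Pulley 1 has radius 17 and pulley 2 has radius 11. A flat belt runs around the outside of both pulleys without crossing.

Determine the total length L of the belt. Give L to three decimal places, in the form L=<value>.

open belt: β = asin((r2−r1)/C) = asin(-6/31) = -11.1599°
wrap1 = π − 2β = 202.3199°
wrap2 = π + 2β = 157.6801°
tangent length = C·cosβ = 30.4138
L = r1·wrap1 + r2·wrap2 + 2·C·cosβ = 17·3.5311 + 11·2.7520 + 2·30.4138 = 151.1296

L=151.130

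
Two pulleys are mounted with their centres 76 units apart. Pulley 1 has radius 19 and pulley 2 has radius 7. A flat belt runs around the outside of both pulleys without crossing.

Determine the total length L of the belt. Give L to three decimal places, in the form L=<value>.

open belt: β = asin((r2−r1)/C) = asin(-12/76) = -9.0847°
wrap1 = π − 2β = 198.1694°
wrap2 = π + 2β = 161.8306°
tangent length = C·cosβ = 75.0467
L = r1·wrap1 + r2·wrap2 + 2·C·cosβ = 19·3.4587 + 7·2.8245 + 2·75.0467 = 235.5801

L=235.580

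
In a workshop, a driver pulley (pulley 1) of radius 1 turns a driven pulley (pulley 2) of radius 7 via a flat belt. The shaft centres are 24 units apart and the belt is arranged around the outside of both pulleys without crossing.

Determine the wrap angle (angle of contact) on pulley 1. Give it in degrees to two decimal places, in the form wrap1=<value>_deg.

open belt: β = asin((r2−r1)/C) = asin(6/24) = 14.4775°
wrap1 = π − 2β = 151.0450°
wrap2 = π + 2β = 208.9550°

wrap1=151.04_deg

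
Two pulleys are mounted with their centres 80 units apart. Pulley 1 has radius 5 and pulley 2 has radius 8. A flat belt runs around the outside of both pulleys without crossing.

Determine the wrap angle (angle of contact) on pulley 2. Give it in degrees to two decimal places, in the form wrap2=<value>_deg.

wrap2=184.30_deg

open belt: β = asin((r2−r1)/C) = asin(3/80) = 2.1491°
wrap1 = π − 2β = 175.7018°
wrap2 = π + 2β = 184.2982°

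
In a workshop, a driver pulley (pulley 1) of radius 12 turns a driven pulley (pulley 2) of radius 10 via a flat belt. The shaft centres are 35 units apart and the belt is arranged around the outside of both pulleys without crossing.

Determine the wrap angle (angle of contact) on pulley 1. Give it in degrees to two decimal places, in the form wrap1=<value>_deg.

wrap1=186.55_deg

open belt: β = asin((r2−r1)/C) = asin(-2/35) = -3.2758°
wrap1 = π − 2β = 186.5517°
wrap2 = π + 2β = 173.4483°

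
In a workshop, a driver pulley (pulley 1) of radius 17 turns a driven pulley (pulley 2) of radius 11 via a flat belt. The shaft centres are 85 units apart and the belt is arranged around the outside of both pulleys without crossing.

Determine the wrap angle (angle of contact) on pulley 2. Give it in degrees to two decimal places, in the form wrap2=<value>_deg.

open belt: β = asin((r2−r1)/C) = asin(-6/85) = -4.0478°
wrap1 = π − 2β = 188.0955°
wrap2 = π + 2β = 171.9045°

wrap2=171.90_deg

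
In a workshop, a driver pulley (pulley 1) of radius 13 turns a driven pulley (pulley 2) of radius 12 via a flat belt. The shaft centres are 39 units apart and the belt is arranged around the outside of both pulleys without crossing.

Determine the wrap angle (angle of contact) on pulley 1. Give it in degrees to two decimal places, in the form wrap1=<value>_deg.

wrap1=182.94_deg

open belt: β = asin((r2−r1)/C) = asin(-1/39) = -1.4693°
wrap1 = π − 2β = 182.9386°
wrap2 = π + 2β = 177.0614°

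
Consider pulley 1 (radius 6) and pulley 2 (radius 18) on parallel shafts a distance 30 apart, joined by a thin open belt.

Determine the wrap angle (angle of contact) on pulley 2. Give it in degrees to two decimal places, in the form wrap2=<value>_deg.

wrap2=227.16_deg

open belt: β = asin((r2−r1)/C) = asin(12/30) = 23.5782°
wrap1 = π − 2β = 132.8436°
wrap2 = π + 2β = 227.1564°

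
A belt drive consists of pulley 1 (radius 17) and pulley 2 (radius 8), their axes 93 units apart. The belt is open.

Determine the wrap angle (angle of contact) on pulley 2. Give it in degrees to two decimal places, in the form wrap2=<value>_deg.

wrap2=168.89_deg

open belt: β = asin((r2−r1)/C) = asin(-9/93) = -5.5534°
wrap1 = π − 2β = 191.1069°
wrap2 = π + 2β = 168.8931°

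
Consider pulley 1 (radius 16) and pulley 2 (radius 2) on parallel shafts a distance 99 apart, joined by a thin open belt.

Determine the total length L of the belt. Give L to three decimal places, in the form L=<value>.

open belt: β = asin((r2−r1)/C) = asin(-14/99) = -8.1297°
wrap1 = π − 2β = 196.2594°
wrap2 = π + 2β = 163.7406°
tangent length = C·cosβ = 98.0051
L = r1·wrap1 + r2·wrap2 + 2·C·cosβ = 16·3.4254 + 2·2.8578 + 2·98.0051 = 256.5318

L=256.532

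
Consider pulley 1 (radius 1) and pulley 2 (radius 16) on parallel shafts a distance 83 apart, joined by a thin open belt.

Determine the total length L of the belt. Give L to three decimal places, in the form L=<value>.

open belt: β = asin((r2−r1)/C) = asin(15/83) = 10.4119°
wrap1 = π − 2β = 159.1763°
wrap2 = π + 2β = 200.8237°
tangent length = C·cosβ = 81.6333
L = r1·wrap1 + r2·wrap2 + 2·C·cosβ = 1·2.7781 + 16·3.5050 + 2·81.6333 = 222.1254

L=222.125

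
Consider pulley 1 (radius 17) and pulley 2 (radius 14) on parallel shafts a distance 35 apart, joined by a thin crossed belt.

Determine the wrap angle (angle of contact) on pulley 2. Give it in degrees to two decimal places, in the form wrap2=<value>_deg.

wrap2=304.68_deg

crossed belt: β = asin((r1+r2)/C) = asin(31/35) = 62.3396°
wrap1 = wrap2 = π + 2β = 304.6791°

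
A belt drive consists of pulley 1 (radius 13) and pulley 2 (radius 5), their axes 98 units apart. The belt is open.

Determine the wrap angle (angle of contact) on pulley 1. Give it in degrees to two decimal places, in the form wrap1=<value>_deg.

wrap1=189.36_deg

open belt: β = asin((r2−r1)/C) = asin(-8/98) = -4.6824°
wrap1 = π − 2β = 189.3648°
wrap2 = π + 2β = 170.6352°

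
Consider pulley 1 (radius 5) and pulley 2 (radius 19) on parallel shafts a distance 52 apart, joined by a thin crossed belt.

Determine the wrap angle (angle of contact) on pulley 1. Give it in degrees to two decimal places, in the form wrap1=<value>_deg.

crossed belt: β = asin((r1+r2)/C) = asin(24/52) = 27.4864°
wrap1 = wrap2 = π + 2β = 234.9729°

wrap1=234.97_deg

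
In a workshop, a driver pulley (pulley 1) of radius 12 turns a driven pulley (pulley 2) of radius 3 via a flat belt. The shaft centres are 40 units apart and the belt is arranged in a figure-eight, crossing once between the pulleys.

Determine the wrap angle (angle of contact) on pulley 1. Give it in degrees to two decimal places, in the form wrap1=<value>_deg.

crossed belt: β = asin((r1+r2)/C) = asin(15/40) = 22.0243°
wrap1 = wrap2 = π + 2β = 224.0486°

wrap1=224.05_deg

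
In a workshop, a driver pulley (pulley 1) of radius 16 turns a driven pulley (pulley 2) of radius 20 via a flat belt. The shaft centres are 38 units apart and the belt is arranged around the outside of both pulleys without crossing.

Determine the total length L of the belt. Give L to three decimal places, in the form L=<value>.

open belt: β = asin((r2−r1)/C) = asin(4/38) = 6.0423°
wrap1 = π − 2β = 167.9153°
wrap2 = π + 2β = 192.0847°
tangent length = C·cosβ = 37.7889
L = r1·wrap1 + r2·wrap2 + 2·C·cosβ = 16·2.9307 + 20·3.3525 + 2·37.7889 = 189.5188

L=189.519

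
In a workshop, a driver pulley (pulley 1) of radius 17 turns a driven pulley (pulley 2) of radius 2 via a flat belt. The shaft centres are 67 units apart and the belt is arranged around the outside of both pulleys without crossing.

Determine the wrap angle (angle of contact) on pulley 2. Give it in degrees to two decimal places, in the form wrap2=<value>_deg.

open belt: β = asin((r2−r1)/C) = asin(-15/67) = -12.9371°
wrap1 = π − 2β = 205.8741°
wrap2 = π + 2β = 154.1259°

wrap2=154.13_deg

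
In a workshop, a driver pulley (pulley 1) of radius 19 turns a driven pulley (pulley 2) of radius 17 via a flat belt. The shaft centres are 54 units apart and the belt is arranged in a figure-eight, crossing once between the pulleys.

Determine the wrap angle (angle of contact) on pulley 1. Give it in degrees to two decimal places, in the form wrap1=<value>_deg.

wrap1=263.62_deg

crossed belt: β = asin((r1+r2)/C) = asin(36/54) = 41.8103°
wrap1 = wrap2 = π + 2β = 263.6206°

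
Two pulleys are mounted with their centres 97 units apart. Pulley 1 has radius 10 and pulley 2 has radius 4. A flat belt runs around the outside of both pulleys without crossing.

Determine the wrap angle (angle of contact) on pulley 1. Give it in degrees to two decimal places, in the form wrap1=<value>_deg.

open belt: β = asin((r2−r1)/C) = asin(-6/97) = -3.5463°
wrap1 = π − 2β = 187.0927°
wrap2 = π + 2β = 172.9073°

wrap1=187.09_deg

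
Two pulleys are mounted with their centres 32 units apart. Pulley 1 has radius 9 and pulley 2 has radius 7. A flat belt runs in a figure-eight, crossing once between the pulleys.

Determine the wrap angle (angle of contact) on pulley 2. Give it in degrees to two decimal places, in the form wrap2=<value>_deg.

crossed belt: β = asin((r1+r2)/C) = asin(16/32) = 30.0000°
wrap1 = wrap2 = π + 2β = 240.0000°

wrap2=240.00_deg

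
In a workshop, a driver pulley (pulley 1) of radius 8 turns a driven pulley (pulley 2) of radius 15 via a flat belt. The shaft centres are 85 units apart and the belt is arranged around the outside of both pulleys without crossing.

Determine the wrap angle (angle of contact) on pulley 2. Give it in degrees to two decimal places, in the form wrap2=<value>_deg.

wrap2=189.45_deg

open belt: β = asin((r2−r1)/C) = asin(7/85) = 4.7238°
wrap1 = π − 2β = 170.5523°
wrap2 = π + 2β = 189.4477°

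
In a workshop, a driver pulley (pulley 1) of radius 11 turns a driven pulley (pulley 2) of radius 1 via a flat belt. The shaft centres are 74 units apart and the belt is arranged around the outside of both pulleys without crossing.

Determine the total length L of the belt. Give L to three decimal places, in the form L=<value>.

L=187.053

open belt: β = asin((r2−r1)/C) = asin(-10/74) = -7.7664°
wrap1 = π − 2β = 195.5329°
wrap2 = π + 2β = 164.4671°
tangent length = C·cosβ = 73.3212
L = r1·wrap1 + r2·wrap2 + 2·C·cosβ = 11·3.4127 + 1·2.8705 + 2·73.3212 = 187.0525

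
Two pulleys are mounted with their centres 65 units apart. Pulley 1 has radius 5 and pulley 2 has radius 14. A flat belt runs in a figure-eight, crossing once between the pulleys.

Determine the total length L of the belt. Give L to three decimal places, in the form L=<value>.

L=195.285

crossed belt: β = asin((r1+r2)/C) = asin(19/65) = 16.9962°
wrap1 = wrap2 = π + 2β = 213.9923°
tangent length = C·cosβ = 62.1611
L = (r1+r2)·wrap + 2·C·cosβ = 19·3.7349 + 2·62.1611 = 195.2847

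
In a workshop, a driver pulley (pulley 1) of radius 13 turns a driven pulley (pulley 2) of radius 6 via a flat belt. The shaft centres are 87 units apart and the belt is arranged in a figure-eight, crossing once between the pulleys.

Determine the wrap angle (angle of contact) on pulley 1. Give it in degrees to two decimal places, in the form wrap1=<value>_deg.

wrap1=205.23_deg

crossed belt: β = asin((r1+r2)/C) = asin(19/87) = 12.6145°
wrap1 = wrap2 = π + 2β = 205.2291°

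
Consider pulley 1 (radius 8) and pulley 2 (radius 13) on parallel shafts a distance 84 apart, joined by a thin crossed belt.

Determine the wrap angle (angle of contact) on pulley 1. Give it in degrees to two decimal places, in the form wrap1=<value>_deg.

crossed belt: β = asin((r1+r2)/C) = asin(21/84) = 14.4775°
wrap1 = wrap2 = π + 2β = 208.9550°

wrap1=208.96_deg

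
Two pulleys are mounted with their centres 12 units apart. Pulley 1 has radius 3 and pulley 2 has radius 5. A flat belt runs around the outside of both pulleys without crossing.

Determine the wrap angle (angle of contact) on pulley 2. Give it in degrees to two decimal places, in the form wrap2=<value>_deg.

open belt: β = asin((r2−r1)/C) = asin(2/12) = 9.5941°
wrap1 = π − 2β = 160.8119°
wrap2 = π + 2β = 199.1881°

wrap2=199.19_deg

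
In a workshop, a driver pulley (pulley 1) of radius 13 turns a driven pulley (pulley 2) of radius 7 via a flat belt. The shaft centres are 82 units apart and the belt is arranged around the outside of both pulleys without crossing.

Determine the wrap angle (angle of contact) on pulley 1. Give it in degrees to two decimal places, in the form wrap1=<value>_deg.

wrap1=188.39_deg

open belt: β = asin((r2−r1)/C) = asin(-6/82) = -4.1961°
wrap1 = π − 2β = 188.3922°
wrap2 = π + 2β = 171.6078°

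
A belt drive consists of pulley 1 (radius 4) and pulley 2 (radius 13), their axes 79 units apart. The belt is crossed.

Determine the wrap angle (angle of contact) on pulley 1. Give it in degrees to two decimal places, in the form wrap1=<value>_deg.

wrap1=204.85_deg

crossed belt: β = asin((r1+r2)/C) = asin(17/79) = 12.4267°
wrap1 = wrap2 = π + 2β = 204.8533°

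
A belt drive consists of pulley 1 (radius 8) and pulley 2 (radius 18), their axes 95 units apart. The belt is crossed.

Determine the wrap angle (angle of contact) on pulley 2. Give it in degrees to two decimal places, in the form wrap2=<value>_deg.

crossed belt: β = asin((r1+r2)/C) = asin(26/95) = 15.8836°
wrap1 = wrap2 = π + 2β = 211.7672°

wrap2=211.77_deg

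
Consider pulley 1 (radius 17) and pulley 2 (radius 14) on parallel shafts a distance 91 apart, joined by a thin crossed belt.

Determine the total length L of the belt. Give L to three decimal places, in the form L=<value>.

crossed belt: β = asin((r1+r2)/C) = asin(31/91) = 19.9170°
wrap1 = wrap2 = π + 2β = 219.8341°
tangent length = C·cosβ = 85.5570
L = (r1+r2)·wrap + 2·C·cosβ = 31·3.8368 + 2·85.5570 = 290.0557

L=290.056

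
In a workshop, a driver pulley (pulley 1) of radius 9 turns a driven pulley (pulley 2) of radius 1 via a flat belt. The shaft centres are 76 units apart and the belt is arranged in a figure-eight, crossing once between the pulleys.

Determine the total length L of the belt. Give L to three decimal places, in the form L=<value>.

L=184.734

crossed belt: β = asin((r1+r2)/C) = asin(10/76) = 7.5608°
wrap1 = wrap2 = π + 2β = 195.1217°
tangent length = C·cosβ = 75.3392
L = (r1+r2)·wrap + 2·C·cosβ = 10·3.4055 + 2·75.3392 = 184.7336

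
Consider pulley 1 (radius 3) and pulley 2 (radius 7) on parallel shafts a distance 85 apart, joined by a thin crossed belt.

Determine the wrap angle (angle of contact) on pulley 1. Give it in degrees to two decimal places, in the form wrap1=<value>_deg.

wrap1=193.51_deg

crossed belt: β = asin((r1+r2)/C) = asin(10/85) = 6.7563°
wrap1 = wrap2 = π + 2β = 193.5127°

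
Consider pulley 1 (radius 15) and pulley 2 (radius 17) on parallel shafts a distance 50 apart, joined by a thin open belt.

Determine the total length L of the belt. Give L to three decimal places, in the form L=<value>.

L=200.611

open belt: β = asin((r2−r1)/C) = asin(2/50) = 2.2924°
wrap1 = π − 2β = 175.4151°
wrap2 = π + 2β = 184.5849°
tangent length = C·cosβ = 49.9600
L = r1·wrap1 + r2·wrap2 + 2·C·cosβ = 15·3.0616 + 17·3.2216 + 2·49.9600 = 200.6110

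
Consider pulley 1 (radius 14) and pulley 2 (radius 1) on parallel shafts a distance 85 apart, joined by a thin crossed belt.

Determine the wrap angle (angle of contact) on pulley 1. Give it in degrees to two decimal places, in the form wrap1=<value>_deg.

wrap1=200.33_deg

crossed belt: β = asin((r1+r2)/C) = asin(15/85) = 10.1642°
wrap1 = wrap2 = π + 2β = 200.3285°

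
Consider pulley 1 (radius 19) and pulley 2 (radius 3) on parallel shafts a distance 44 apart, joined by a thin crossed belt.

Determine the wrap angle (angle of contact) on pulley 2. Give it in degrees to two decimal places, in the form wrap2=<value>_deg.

wrap2=240.00_deg

crossed belt: β = asin((r1+r2)/C) = asin(22/44) = 30.0000°
wrap1 = wrap2 = π + 2β = 240.0000°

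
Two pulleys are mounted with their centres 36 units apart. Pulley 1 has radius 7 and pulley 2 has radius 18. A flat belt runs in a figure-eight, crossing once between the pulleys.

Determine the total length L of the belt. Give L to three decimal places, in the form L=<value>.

crossed belt: β = asin((r1+r2)/C) = asin(25/36) = 43.9830°
wrap1 = wrap2 = π + 2β = 267.9659°
tangent length = C·cosβ = 25.9037
L = (r1+r2)·wrap + 2·C·cosβ = 25·4.6769 + 2·25.9037 = 168.7295

L=168.730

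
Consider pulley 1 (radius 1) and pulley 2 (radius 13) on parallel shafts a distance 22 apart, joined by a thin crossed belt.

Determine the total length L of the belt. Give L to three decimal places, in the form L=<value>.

crossed belt: β = asin((r1+r2)/C) = asin(14/22) = 39.5212°
wrap1 = wrap2 = π + 2β = 259.0424°
tangent length = C·cosβ = 16.9706
L = (r1+r2)·wrap + 2·C·cosβ = 14·4.5211 + 2·16.9706 = 97.2371

L=97.237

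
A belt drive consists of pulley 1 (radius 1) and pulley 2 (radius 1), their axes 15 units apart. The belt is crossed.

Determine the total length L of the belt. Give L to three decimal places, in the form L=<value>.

L=36.550

crossed belt: β = asin((r1+r2)/C) = asin(2/15) = 7.6623°
wrap1 = wrap2 = π + 2β = 195.3245°
tangent length = C·cosβ = 14.8661
L = (r1+r2)·wrap + 2·C·cosβ = 2·3.4091 + 2·14.8661 = 36.5502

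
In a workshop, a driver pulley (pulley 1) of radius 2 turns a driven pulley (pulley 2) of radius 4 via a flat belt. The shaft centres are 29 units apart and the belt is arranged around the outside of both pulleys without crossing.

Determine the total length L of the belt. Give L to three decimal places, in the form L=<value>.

open belt: β = asin((r2−r1)/C) = asin(2/29) = 3.9546°
wrap1 = π − 2β = 172.0909°
wrap2 = π + 2β = 187.9091°
tangent length = C·cosβ = 28.9310
L = r1·wrap1 + r2·wrap2 + 2·C·cosβ = 2·3.0036 + 4·3.2796 + 2·28.9310 = 76.9875

L=76.988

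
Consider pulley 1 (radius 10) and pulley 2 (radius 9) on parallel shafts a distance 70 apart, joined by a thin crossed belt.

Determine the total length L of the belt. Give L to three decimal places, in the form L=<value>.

crossed belt: β = asin((r1+r2)/C) = asin(19/70) = 15.7493°
wrap1 = wrap2 = π + 2β = 211.4986°
tangent length = C·cosβ = 67.3721
L = (r1+r2)·wrap + 2·C·cosβ = 19·3.6913 + 2·67.3721 = 204.8798

L=204.880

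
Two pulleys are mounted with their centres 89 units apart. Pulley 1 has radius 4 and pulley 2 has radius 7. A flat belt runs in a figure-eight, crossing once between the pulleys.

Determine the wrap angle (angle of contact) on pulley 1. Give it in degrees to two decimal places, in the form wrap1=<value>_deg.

crossed belt: β = asin((r1+r2)/C) = asin(11/89) = 7.0997°
wrap1 = wrap2 = π + 2β = 194.1993°

wrap1=194.20_deg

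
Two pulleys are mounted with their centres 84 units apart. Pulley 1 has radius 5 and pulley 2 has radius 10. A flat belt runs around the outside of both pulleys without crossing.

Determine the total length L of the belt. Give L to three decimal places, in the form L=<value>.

open belt: β = asin((r2−r1)/C) = asin(5/84) = 3.4125°
wrap1 = π − 2β = 173.1750°
wrap2 = π + 2β = 186.8250°
tangent length = C·cosβ = 83.8511
L = r1·wrap1 + r2·wrap2 + 2·C·cosβ = 5·3.0225 + 10·3.2607 + 2·83.8511 = 215.4216

L=215.422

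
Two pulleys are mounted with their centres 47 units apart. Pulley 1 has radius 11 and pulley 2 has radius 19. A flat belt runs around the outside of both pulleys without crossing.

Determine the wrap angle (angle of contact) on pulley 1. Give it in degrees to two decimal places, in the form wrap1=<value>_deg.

wrap1=160.40_deg

open belt: β = asin((r2−r1)/C) = asin(8/47) = 9.8002°
wrap1 = π − 2β = 160.3996°
wrap2 = π + 2β = 199.6004°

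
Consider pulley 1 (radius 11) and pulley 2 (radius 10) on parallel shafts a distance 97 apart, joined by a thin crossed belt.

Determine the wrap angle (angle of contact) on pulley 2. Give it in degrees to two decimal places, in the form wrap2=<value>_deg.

wrap2=205.01_deg

crossed belt: β = asin((r1+r2)/C) = asin(21/97) = 12.5032°
wrap1 = wrap2 = π + 2β = 205.0065°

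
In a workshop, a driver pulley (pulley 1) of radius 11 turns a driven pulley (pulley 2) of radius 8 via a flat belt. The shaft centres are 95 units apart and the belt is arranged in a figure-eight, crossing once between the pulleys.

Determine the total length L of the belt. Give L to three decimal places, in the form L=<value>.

crossed belt: β = asin((r1+r2)/C) = asin(19/95) = 11.5370°
wrap1 = wrap2 = π + 2β = 203.0739°
tangent length = C·cosβ = 93.0806
L = (r1+r2)·wrap + 2·C·cosβ = 19·3.5443 + 2·93.0806 = 253.5031

L=253.503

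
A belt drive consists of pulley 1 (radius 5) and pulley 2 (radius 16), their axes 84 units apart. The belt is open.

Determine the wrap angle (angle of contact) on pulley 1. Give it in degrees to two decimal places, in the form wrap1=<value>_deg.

open belt: β = asin((r2−r1)/C) = asin(11/84) = 7.5246°
wrap1 = π − 2β = 164.9507°
wrap2 = π + 2β = 195.0493°

wrap1=164.95_deg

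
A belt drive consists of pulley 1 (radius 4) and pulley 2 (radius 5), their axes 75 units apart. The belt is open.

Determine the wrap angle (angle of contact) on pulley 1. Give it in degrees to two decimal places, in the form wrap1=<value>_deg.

open belt: β = asin((r2−r1)/C) = asin(1/75) = 0.7640°
wrap1 = π − 2β = 178.4721°
wrap2 = π + 2β = 181.5279°

wrap1=178.47_deg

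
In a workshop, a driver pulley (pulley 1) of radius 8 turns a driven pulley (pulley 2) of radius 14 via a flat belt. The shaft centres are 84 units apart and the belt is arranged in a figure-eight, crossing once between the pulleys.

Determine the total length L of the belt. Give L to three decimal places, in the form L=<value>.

crossed belt: β = asin((r1+r2)/C) = asin(22/84) = 15.1831°
wrap1 = wrap2 = π + 2β = 210.3662°
tangent length = C·cosβ = 81.0679
L = (r1+r2)·wrap + 2·C·cosβ = 22·3.6716 + 2·81.0679 = 242.9106

L=242.911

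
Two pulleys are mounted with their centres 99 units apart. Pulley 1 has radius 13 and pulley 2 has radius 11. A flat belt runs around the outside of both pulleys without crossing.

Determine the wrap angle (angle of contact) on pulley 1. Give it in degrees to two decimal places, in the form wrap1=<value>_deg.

wrap1=182.32_deg

open belt: β = asin((r2−r1)/C) = asin(-2/99) = -1.1576°
wrap1 = π − 2β = 182.3151°
wrap2 = π + 2β = 177.6849°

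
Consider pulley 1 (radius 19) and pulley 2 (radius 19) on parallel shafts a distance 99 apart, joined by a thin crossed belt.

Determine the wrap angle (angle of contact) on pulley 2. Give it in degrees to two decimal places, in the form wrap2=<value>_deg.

crossed belt: β = asin((r1+r2)/C) = asin(38/99) = 22.5716°
wrap1 = wrap2 = π + 2β = 225.1433°

wrap2=225.14_deg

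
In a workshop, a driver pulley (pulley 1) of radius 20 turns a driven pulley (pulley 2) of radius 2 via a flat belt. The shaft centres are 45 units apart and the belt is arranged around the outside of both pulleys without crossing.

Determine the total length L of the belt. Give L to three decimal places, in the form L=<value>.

open belt: β = asin((r2−r1)/C) = asin(-18/45) = -23.5782°
wrap1 = π − 2β = 227.1564°
wrap2 = π + 2β = 132.8436°
tangent length = C·cosβ = 41.2432
L = r1·wrap1 + r2·wrap2 + 2·C·cosβ = 20·3.9646 + 2·2.3186 + 2·41.2432 = 166.4160

L=166.416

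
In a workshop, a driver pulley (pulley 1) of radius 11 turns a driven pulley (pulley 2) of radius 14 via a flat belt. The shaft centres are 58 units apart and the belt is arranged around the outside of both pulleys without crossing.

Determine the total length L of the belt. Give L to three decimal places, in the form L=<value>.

L=194.695

open belt: β = asin((r2−r1)/C) = asin(3/58) = 2.9649°
wrap1 = π − 2β = 174.0702°
wrap2 = π + 2β = 185.9298°
tangent length = C·cosβ = 57.9224
L = r1·wrap1 + r2·wrap2 + 2·C·cosβ = 11·3.0381 + 14·3.2451 + 2·57.9224 = 194.6950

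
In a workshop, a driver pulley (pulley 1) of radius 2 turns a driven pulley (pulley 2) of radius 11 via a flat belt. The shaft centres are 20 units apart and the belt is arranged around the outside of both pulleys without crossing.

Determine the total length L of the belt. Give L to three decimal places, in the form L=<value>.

open belt: β = asin((r2−r1)/C) = asin(9/20) = 26.7437°
wrap1 = π − 2β = 126.5126°
wrap2 = π + 2β = 233.4874°
tangent length = C·cosβ = 17.8606
L = r1·wrap1 + r2·wrap2 + 2·C·cosβ = 2·2.2081 + 11·4.0751 + 2·17.8606 = 84.9636

L=84.964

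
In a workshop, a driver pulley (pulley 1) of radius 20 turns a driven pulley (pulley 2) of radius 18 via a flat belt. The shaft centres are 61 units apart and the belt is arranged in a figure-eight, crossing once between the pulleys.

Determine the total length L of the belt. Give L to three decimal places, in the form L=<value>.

crossed belt: β = asin((r1+r2)/C) = asin(38/61) = 38.5319°
wrap1 = wrap2 = π + 2β = 257.0639°
tangent length = C·cosβ = 47.7179
L = (r1+r2)·wrap + 2·C·cosβ = 38·4.4866 + 2·47.7179 = 265.9271

L=265.927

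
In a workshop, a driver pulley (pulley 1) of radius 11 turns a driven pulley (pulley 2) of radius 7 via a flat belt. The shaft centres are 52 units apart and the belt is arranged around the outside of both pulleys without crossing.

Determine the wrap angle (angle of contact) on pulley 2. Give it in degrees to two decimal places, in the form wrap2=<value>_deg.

open belt: β = asin((r2−r1)/C) = asin(-4/52) = -4.4117°
wrap1 = π − 2β = 188.8235°
wrap2 = π + 2β = 171.1765°

wrap2=171.18_deg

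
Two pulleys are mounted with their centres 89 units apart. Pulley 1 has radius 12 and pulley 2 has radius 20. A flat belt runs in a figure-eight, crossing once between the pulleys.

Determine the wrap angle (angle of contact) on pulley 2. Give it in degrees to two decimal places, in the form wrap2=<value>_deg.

wrap2=222.15_deg

crossed belt: β = asin((r1+r2)/C) = asin(32/89) = 21.0726°
wrap1 = wrap2 = π + 2β = 222.1452°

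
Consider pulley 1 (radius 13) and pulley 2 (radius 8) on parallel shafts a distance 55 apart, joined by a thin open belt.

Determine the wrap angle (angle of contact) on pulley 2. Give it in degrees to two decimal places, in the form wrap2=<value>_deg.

open belt: β = asin((r2−r1)/C) = asin(-5/55) = -5.2159°
wrap1 = π − 2β = 190.4318°
wrap2 = π + 2β = 169.5682°

wrap2=169.57_deg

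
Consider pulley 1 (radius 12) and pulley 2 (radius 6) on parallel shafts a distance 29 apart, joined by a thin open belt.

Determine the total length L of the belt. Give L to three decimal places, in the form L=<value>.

open belt: β = asin((r2−r1)/C) = asin(-6/29) = -11.9405°
wrap1 = π − 2β = 203.8811°
wrap2 = π + 2β = 156.1189°
tangent length = C·cosβ = 28.3725
L = r1·wrap1 + r2·wrap2 + 2·C·cosβ = 12·3.5584 + 6·2.7248 + 2·28.3725 = 115.7945

L=115.795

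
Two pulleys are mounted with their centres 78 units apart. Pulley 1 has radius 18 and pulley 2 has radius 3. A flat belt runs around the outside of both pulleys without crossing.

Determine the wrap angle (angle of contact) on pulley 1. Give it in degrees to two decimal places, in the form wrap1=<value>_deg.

wrap1=202.17_deg

open belt: β = asin((r2−r1)/C) = asin(-15/78) = -11.0875°
wrap1 = π − 2β = 202.1750°
wrap2 = π + 2β = 157.8250°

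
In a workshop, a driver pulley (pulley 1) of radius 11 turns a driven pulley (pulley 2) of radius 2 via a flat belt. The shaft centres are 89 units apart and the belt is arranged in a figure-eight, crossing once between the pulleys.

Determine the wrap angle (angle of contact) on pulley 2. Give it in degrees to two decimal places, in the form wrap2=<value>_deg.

wrap2=196.80_deg

crossed belt: β = asin((r1+r2)/C) = asin(13/89) = 8.3991°
wrap1 = wrap2 = π + 2β = 196.7982°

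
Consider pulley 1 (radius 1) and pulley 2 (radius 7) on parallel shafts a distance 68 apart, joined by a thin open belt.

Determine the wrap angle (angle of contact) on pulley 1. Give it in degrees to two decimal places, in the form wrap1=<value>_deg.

open belt: β = asin((r2−r1)/C) = asin(6/68) = 5.0621°
wrap1 = π − 2β = 169.8758°
wrap2 = π + 2β = 190.1242°

wrap1=169.88_deg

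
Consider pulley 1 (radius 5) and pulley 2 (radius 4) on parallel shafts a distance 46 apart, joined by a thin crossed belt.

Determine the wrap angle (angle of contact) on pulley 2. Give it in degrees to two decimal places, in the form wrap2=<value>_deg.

wrap2=202.57_deg

crossed belt: β = asin((r1+r2)/C) = asin(9/46) = 11.2828°
wrap1 = wrap2 = π + 2β = 202.5656°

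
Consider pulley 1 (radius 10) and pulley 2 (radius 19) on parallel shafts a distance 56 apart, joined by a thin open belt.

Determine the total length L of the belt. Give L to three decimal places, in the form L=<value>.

open belt: β = asin((r2−r1)/C) = asin(9/56) = 9.2484°
wrap1 = π − 2β = 161.5033°
wrap2 = π + 2β = 198.4967°
tangent length = C·cosβ = 55.2721
L = r1·wrap1 + r2·wrap2 + 2·C·cosβ = 10·2.8188 + 19·3.4644 + 2·55.2721 = 204.5558

L=204.556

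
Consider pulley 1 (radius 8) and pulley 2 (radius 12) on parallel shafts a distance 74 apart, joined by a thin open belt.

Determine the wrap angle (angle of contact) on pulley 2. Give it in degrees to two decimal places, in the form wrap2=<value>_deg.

wrap2=186.20_deg

open belt: β = asin((r2−r1)/C) = asin(4/74) = 3.0986°
wrap1 = π − 2β = 173.8028°
wrap2 = π + 2β = 186.1972°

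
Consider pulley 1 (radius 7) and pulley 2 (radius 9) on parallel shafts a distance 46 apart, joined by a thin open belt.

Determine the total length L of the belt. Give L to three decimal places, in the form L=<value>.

open belt: β = asin((r2−r1)/C) = asin(2/46) = 2.4919°
wrap1 = π − 2β = 175.0162°
wrap2 = π + 2β = 184.9838°
tangent length = C·cosβ = 45.9565
L = r1·wrap1 + r2·wrap2 + 2·C·cosβ = 7·3.0546 + 9·3.2286 + 2·45.9565 = 142.3525

L=142.352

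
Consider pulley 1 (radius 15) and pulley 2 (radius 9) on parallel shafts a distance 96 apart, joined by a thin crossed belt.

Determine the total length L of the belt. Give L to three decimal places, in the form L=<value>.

L=273.430

crossed belt: β = asin((r1+r2)/C) = asin(24/96) = 14.4775°
wrap1 = wrap2 = π + 2β = 208.9550°
tangent length = C·cosβ = 92.9516
L = (r1+r2)·wrap + 2·C·cosβ = 24·3.6470 + 2·92.9516 = 273.4301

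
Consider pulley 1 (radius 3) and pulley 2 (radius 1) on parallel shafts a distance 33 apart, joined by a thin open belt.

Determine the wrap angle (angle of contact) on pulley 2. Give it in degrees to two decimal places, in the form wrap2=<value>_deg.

wrap2=173.05_deg

open belt: β = asin((r2−r1)/C) = asin(-2/33) = -3.4746°
wrap1 = π − 2β = 186.9492°
wrap2 = π + 2β = 173.0508°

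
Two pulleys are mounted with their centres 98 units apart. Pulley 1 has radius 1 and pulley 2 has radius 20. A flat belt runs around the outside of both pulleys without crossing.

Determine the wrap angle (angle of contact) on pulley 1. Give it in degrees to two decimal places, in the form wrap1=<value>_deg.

open belt: β = asin((r2−r1)/C) = asin(19/98) = 11.1792°
wrap1 = π − 2β = 157.6417°
wrap2 = π + 2β = 202.3583°

wrap1=157.64_deg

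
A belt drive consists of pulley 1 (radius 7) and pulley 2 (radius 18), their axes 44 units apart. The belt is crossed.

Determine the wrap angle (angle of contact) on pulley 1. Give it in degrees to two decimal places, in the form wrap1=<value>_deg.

crossed belt: β = asin((r1+r2)/C) = asin(25/44) = 34.6235°
wrap1 = wrap2 = π + 2β = 249.2471°

wrap1=249.25_deg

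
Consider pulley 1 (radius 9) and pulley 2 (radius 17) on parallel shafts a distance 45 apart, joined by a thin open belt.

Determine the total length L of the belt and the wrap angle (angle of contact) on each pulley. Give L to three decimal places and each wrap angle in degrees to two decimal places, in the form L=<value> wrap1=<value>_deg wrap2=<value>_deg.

L=173.107 wrap1=159.52_deg wrap2=200.48_deg

open belt: β = asin((r2−r1)/C) = asin(8/45) = 10.2403°
wrap1 = π − 2β = 159.5193°
wrap2 = π + 2β = 200.4807°
tangent length = C·cosβ = 44.2832
L = r1·wrap1 + r2·wrap2 + 2·C·cosβ = 9·2.7841 + 17·3.4990 + 2·44.2832 = 173.1074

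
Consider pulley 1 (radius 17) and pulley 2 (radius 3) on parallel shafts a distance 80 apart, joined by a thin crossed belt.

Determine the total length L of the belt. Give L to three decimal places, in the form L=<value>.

crossed belt: β = asin((r1+r2)/C) = asin(20/80) = 14.4775°
wrap1 = wrap2 = π + 2β = 208.9550°
tangent length = C·cosβ = 77.4597
L = (r1+r2)·wrap + 2·C·cosβ = 20·3.6470 + 2·77.4597 = 227.8584

L=227.858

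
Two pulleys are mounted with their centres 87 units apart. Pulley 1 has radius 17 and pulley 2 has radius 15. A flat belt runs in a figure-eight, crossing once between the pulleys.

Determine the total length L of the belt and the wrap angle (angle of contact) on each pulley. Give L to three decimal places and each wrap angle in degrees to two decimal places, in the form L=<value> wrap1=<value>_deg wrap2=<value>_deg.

L=286.440 wrap1=223.16_deg wrap2=223.16_deg

crossed belt: β = asin((r1+r2)/C) = asin(32/87) = 21.5810°
wrap1 = wrap2 = π + 2β = 223.1620°
tangent length = C·cosβ = 80.9012
L = (r1+r2)·wrap + 2·C·cosβ = 32·3.8949 + 2·80.9012 = 286.4395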